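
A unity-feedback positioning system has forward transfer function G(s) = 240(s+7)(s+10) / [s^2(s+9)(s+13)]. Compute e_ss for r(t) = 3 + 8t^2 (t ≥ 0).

39/350

G(s) has two factors of s in the denominator, so the system is type 2. Treating each term separately:
  • 3: tracked with zero error.
  • 8t^2: e_ss = 16/K_a with K_a=5600/39 → 39/350.
Total e_ss = 39/350.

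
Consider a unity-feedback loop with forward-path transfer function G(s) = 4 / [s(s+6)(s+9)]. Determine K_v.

2/27

One free integrator in G(s): this is a type 1 system.
K_v = lim_{s→0} s·G(s) = 4 / (6·9) = 2/27.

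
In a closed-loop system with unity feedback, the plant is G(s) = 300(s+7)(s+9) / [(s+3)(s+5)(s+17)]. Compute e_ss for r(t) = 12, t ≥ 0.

G(s) has no factors of s in the denominator, so the system is type 0.
K_p = lim_{s→0} G(s) = 300·7·9 / (3·5·17) = 1260/17.
e_ss = 12/(1 + K_p) = 12/(1277/17) = 204/1277.

204/1277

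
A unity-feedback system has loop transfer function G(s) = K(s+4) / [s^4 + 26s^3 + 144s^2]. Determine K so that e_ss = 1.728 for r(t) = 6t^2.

250

Factoring s^2 from the denominator leaves a polynomial with constant term 144, so the system is type 2.
K_a = lim_{s→0} s^2·G(s) = K·4 / 144 = (1/36)·K.
e_ss = 12/K_a = 1.728 ⇒ K_a = 125/18 ⇒ K = (125/18)/(1/36) = 250.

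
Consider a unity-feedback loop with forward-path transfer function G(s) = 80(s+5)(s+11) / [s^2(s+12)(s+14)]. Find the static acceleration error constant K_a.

System type = 2 (two poles at s=0).
K_a = lim_{s→0} s^2·G(s) = 80·5·11 / (12·14) = 550/21.

550/21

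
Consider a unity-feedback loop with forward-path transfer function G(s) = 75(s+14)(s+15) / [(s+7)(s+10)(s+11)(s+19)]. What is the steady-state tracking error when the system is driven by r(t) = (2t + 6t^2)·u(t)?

infinity

The open loop has no poles at the origin → type 0 system. Taking each input component in turn:
  • 2t: a type-0 system cannot track it, e_ss → ∞.
  • 6t^2: a type-0 system cannot track it, e_ss → ∞.
The unbounded component dominates.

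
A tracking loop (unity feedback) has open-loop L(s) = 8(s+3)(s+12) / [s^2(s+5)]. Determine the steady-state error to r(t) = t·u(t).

Two free integrators in L(s): this is a type 2 system.
A type-2 system has K_v = ∞, so it tracks a ramp input with zero steady-state error.

0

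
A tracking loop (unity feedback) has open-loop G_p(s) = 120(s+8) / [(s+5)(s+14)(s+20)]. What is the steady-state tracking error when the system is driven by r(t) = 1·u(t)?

No free integrators in G_p(s): this is a type 0 system.
K_p = lim_{s→0} G_p(s) = 120·8 / (5·14·20) = 24/35.
e_ss = 1/(1 + K_p) = 1/(59/35) = 35/59.

35/59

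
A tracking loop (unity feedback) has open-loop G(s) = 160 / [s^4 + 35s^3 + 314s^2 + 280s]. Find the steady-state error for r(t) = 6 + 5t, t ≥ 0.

The denominator has no term below 280s — 1 pole at s=0, type 1. By superposition:
  • 6: tracked with zero error.
  • 5t: e_ss = 5/K_v with K_v=4/7 → 8.75.
Total e_ss = 8.75.

8.75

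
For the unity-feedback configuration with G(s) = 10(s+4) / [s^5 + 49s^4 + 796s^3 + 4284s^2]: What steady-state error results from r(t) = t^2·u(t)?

214.2

Factoring s^2 from the denominator leaves a polynomial with constant term 4284, so the system is type 2.
K_a = lim_{s→0} s^2·G(s) = 10·4 / 4284 = 10/1071.
r(t) = t^2 gives R(s) = 2/s^3.
e_ss = 2/K_a = 2/(10/1071) = 214.2.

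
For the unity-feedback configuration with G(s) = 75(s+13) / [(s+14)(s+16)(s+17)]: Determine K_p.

975/3808

No free integrators in G(s): this is a type 0 system.
K_p = lim_{s→0} G(s) = 75·13 / (14·16·17) = 975/3808.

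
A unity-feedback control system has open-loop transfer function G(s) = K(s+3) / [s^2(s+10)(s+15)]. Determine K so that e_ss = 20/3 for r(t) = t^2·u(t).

Two free integrators in G(s): this is a type 2 system.
K_a = lim_{s→0} s^2·G(s) = K·3 / (10·15) = 0.02·K.
e_ss = 2/K_a = 20/3 ⇒ K_a = 0.3 ⇒ K = 0.3/0.02 = 15.

15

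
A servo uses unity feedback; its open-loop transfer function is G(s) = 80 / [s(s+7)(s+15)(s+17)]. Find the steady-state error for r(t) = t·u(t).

One free integrator in G(s): this is a type 1 system.
K_v = lim_{s→0} s·G(s) = 80 / (7·15·17) = 16/357.
e_ss = 1/K_v = 1/(16/357) = 22.3125.

22.3125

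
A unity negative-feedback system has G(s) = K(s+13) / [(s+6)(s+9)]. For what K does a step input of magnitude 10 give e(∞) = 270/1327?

200

No free integrators in G(s): this is a type 0 system.
K_p = lim_{s→0} G(s) = K·13 / (6·9) = (13/54)·K.
e_ss = 10/(1 + K_p) = 270/1327 ⇒ 1 + (13/54)·K = 1327/27 ⇒ K = 200.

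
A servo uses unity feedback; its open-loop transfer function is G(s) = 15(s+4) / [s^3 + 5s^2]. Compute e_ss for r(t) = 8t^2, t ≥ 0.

4/3

The denominator has no term below 5s^2 — 2 poles at s=0, type 2.
K_a = lim_{s→0} s^2·G(s) = 15·4 / 5 = 12.
r(t) = 8t^2 gives R(s) = 16/s^3.
e_ss = 16/K_a = 16/12 = 4/3.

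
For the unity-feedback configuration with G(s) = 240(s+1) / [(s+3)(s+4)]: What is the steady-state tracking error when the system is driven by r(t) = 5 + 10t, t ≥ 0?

System type = 0 (no poles at s=0). Treating each term separately:
  • 5: e_ss = 5/(1+K_p) with K_p=20 → 5/21.
  • 10t: a type-0 system cannot track it, e_ss → ∞.
The unbounded component dominates.

infinity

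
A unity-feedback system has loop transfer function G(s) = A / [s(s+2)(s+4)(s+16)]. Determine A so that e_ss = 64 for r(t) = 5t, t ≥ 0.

10

The open loop has one pole at the origin → type 1 system.
K_v = lim_{s→0} s·G(s) = A / (2·4·16) = (1/128)·A.
e_ss = 5/K_v = 64 ⇒ K_v = 5/64 ⇒ A = (5/64)/(1/128) = 10.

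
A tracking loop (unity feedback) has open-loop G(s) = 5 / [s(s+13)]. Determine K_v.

5/13

G(s) has one factor of s in the denominator, so the system is type 1.
K_v = lim_{s→0} s·G(s) = 5 / (13) = 5/13.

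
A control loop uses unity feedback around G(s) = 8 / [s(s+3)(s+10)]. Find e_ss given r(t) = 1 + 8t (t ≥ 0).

The open loop has one pole at the origin → type 1 system. Treating each term separately:
  • 1: tracked with zero error.
  • 8t: e_ss = 8/K_v with K_v=4/15 → 30.
Total e_ss = 30.

30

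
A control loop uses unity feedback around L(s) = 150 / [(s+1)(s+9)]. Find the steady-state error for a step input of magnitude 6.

18/53

The open loop has no poles at the origin → type 0 system.
K_p = lim_{s→0} L(s) = 150 / (1·9) = 50/3.
e_ss = 6/(1 + K_p) = 6/(53/3) = 18/53.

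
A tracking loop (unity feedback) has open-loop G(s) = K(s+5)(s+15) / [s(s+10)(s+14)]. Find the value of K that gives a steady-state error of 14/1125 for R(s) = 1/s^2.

One free integrator in G(s): this is a type 1 system.
K_v = lim_{s→0} s·G(s) = K·5·15 / (10·14) = (15/28)·K.
e_ss = 1/K_v = 14/1125 ⇒ K_v = 1125/14 ⇒ K = (1125/14)/(15/28) = 150.

150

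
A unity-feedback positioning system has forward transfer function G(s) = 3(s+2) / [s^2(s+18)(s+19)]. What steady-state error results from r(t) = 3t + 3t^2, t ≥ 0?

342

Two free integrators in G(s): this is a type 2 system. By superposition:
  • 3t: tracked with zero error.
  • 3t^2: e_ss = 6/K_a with K_a=1/57 → 342.
Total e_ss = 342.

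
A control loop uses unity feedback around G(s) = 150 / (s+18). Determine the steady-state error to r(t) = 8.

The open loop has no poles at the origin → type 0 system.
K_p = lim_{s→0} G(s) = 150 / (18) = 25/3.
e_ss = 8/(1 + K_p) = 8/(28/3) = 6/7.

6/7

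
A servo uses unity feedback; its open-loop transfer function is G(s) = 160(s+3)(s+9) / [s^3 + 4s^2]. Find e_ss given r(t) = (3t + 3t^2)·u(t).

1/180

Factoring s^2 from the denominator leaves a polynomial with constant term 4, so the system is type 2. By superposition:
  • 3t: tracked with zero error.
  • 3t^2: e_ss = 6/K_a with K_a=1080 → 1/180.
Total e_ss = 1/180.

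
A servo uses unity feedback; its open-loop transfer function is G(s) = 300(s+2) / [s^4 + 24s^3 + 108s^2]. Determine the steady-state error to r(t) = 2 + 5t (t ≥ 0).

0

The denominator has no term below 108s^2 — 2 poles at s=0, type 2. By superposition:
  • 2: tracked with zero error.
  • 5t: tracked with zero error.
Total e_ss = 0.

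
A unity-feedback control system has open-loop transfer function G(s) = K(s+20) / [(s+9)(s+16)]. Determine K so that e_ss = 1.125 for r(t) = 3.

12

G(s) has no factors of s in the denominator, so the system is type 0.
K_p = lim_{s→0} G(s) = K·20 / (9·16) = (5/36)·K.
e_ss = 3/(1 + K_p) = 1.125 ⇒ 1 + (5/36)·K = 8/3 ⇒ K = 12.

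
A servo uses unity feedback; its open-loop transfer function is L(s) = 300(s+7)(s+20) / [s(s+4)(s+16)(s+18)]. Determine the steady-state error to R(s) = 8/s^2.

192/875

The open loop has one pole at the origin → type 1 system.
K_v = lim_{s→0} s·L(s) = 300·7·20 / (4·16·18) = 875/24.
e_ss = 8/K_v = 8/(875/24) = 192/875.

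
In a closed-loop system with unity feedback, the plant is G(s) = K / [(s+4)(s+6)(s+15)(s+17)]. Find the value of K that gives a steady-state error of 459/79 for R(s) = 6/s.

The open loop has no poles at the origin → type 0 system.
K_p = lim_{s→0} G(s) = K / (4·6·15·17) = (1/6120)·K.
e_ss = 6/(1 + K_p) = 459/79 ⇒ 1 + (1/6120)·K = 158/153 ⇒ K = 200.

200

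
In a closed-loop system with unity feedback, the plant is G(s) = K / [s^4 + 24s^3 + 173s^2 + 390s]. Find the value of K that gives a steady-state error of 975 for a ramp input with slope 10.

4

The denominator has no term below 390s — 1 pole at s=0, type 1.
K_v = lim_{s→0} s·G(s) = K / 390 = (1/390)·K.
e_ss = 10/K_v = 975 ⇒ K_v = 2/195 ⇒ K = (2/195)/(1/390) = 4.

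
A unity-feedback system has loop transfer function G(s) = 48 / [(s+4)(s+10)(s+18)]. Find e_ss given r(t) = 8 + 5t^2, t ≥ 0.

infinity

System type = 0 (no poles at s=0). Treating each term separately:
  • 8: e_ss = 8/(1+K_p) with K_p=1/15 → 7.5.
  • 5t^2: a type-0 system cannot track it, e_ss → ∞.
The unbounded component dominates.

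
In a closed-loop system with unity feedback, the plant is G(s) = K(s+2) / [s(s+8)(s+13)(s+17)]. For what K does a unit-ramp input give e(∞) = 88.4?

G(s) has one factor of s in the denominator, so the system is type 1.
K_v = lim_{s→0} s·G(s) = K·2 / (8·13·17) = (1/884)·K.
e_ss = 1/K_v = 88.4 ⇒ K_v = 5/442 ⇒ K = (5/442)/(1/884) = 10.

10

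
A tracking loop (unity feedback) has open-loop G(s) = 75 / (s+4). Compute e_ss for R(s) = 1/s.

System type = 0 (no poles at s=0).
K_p = lim_{s→0} G(s) = 75 / (4) = 18.75.
e_ss = 1/(1 + K_p) = 1/19.75 = 4/79.

4/79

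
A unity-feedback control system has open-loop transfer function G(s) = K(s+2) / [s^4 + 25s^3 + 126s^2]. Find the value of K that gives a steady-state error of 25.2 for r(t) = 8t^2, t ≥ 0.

40

Lowest-order denominator term is 126s^2, so the open loop has 2 poles at the origin → type 2 system.
K_a = lim_{s→0} s^2·G(s) = K·2 / 126 = (1/63)·K.
e_ss = 16/K_a = 25.2 ⇒ K_a = 40/63 ⇒ K = (40/63)/(1/63) = 40.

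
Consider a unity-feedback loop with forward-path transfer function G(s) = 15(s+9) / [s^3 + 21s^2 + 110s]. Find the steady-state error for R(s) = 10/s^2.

220/27

Lowest-order denominator term is 110s, so the open loop has 1 pole at the origin → type 1 system.
K_v = lim_{s→0} s·G(s) = 15·9 / 110 = 27/22.
e_ss = 10/K_v = 10/(27/22) = 220/27.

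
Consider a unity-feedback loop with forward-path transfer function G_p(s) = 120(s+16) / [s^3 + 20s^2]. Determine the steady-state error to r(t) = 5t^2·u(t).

Lowest-order denominator term is 20s^2, so the open loop has 2 poles at the origin → type 2 system.
K_a = lim_{s→0} s^2·G_p(s) = 120·16 / 20 = 96.
r(t) = 5t^2 gives R(s) = 10/s^3.
e_ss = 10/K_a = 10/96 = 5/48.

5/48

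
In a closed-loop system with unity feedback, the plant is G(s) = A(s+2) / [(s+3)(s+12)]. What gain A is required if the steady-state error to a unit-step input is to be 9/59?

100

System type = 0 (no poles at s=0).
K_p = lim_{s→0} G(s) = A·2 / (3·12) = (1/18)·A.
e_ss = 1/(1 + K_p) = 9/59 ⇒ 1 + (1/18)·A = 59/9 ⇒ A = 100.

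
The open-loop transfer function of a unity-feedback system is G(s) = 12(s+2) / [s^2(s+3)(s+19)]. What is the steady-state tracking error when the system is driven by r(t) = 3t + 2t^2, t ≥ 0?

9.5

G(s) has two factors of s in the denominator, so the system is type 2. By superposition:
  • 3t: tracked with zero error.
  • 2t^2: e_ss = 4/K_a with K_a=8/19 → 9.5.
Total e_ss = 9.5.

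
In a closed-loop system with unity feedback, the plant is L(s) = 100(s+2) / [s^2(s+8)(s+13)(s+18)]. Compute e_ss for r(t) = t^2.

L(s) has two factors of s in the denominator, so the system is type 2.
K_a = lim_{s→0} s^2·L(s) = 100·2 / (8·13·18) = 25/234.
r(t) = t^2 gives R(s) = 2/s^3.
e_ss = 2/K_a = 2/(25/234) = 18.72.

18.72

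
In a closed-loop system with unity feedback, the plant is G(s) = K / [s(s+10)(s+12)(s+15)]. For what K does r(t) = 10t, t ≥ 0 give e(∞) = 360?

50

The open loop has one pole at the origin → type 1 system.
K_v = lim_{s→0} s·G(s) = K / (10·12·15) = (1/1800)·K.
e_ss = 10/K_v = 360 ⇒ K_v = 1/36 ⇒ K = (1/36)/(1/1800) = 50.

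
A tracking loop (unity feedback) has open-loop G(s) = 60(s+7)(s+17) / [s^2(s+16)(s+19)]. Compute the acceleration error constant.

1785/76

G(s) has two factors of s in the denominator, so the system is type 2.
K_a = lim_{s→0} s^2·G(s) = 60·7·17 / (16·19) = 1785/76.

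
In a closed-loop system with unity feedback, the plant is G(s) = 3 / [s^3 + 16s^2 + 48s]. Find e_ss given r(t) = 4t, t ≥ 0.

64

The denominator has no term below 48s — 1 pole at s=0, type 1.
K_v = lim_{s→0} s·G(s) = 3 / 48 = 0.0625.
e_ss = 4/K_v = 4/0.0625 = 64.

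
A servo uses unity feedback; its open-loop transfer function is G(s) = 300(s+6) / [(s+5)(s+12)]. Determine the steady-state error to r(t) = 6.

6/31

The open loop has no poles at the origin → type 0 system.
K_p = lim_{s→0} G(s) = 300·6 / (5·12) = 30.
e_ss = 6/(1 + K_p) = 6/31.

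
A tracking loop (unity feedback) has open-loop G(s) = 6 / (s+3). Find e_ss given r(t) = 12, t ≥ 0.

System type = 0 (no poles at s=0).
K_p = lim_{s→0} G(s) = 6 / (3) = 2.
e_ss = 12/(1 + K_p) = 12/3 = 4.

4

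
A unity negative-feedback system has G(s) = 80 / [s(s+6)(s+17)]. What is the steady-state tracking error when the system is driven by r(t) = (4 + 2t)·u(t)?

2.55

System type = 1 (one pole at s=0). By superposition:
  • 4: tracked with zero error.
  • 2t: e_ss = 2/K_v with K_v=40/51 → 2.55.
Total e_ss = 2.55.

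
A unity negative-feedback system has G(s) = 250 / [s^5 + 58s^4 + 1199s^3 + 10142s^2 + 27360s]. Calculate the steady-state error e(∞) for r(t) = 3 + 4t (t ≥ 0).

437.76

Factoring s from the denominator leaves a polynomial with constant term 27360, so the system is type 1. Taking each input component in turn:
  • 3: tracked with zero error.
  • 4t: e_ss = 4/K_v with K_v=25/2736 → 437.76.
Total e_ss = 437.76.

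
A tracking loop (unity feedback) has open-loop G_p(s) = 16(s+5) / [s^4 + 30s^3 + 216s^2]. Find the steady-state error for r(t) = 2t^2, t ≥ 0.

10.8

The denominator has no term below 216s^2 — 2 poles at s=0, type 2.
K_a = lim_{s→0} s^2·G_p(s) = 16·5 / 216 = 10/27.
r(t) = 2t^2 gives R(s) = 4/s^3.
e_ss = 4/K_a = 4/(10/27) = 10.8.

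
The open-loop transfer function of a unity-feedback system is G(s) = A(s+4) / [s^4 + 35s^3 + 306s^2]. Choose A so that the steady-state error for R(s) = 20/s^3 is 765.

2

The denominator has no term below 306s^2 — 2 poles at s=0, type 2.
K_a = lim_{s→0} s^2·G(s) = A·4 / 306 = (2/153)·A.
e_ss = 20/K_a = 765 ⇒ K_a = 4/153 ⇒ A = (4/153)/(2/153) = 2.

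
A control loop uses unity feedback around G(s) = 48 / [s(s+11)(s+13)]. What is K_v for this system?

48/143

The open loop has one pole at the origin → type 1 system.
K_v = lim_{s→0} s·G(s) = 48 / (11·13) = 48/143.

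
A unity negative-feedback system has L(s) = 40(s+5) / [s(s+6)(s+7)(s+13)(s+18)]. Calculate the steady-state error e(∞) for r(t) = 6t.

294.84

The open loop has one pole at the origin → type 1 system.
K_v = lim_{s→0} s·L(s) = 40·5 / (6·7·13·18) = 50/2457.
e_ss = 6/K_v = 6/(50/2457) = 294.84.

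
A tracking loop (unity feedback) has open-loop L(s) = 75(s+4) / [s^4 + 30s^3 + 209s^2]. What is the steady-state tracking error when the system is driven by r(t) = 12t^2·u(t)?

16.72

Lowest-order denominator term is 209s^2, so the open loop has 2 poles at the origin → type 2 system.
K_a = lim_{s→0} s^2·L(s) = 75·4 / 209 = 300/209.
r(t) = 12t^2 gives R(s) = 24/s^3.
e_ss = 24/K_a = 24/(300/209) = 16.72.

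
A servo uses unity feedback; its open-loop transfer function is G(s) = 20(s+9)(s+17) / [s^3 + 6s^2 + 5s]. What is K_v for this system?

Lowest-order denominator term is 5s, so the open loop has 1 pole at the origin → type 1 system.
K_v = lim_{s→0} s·G(s) = 20·9·17 / 5 = 612.

612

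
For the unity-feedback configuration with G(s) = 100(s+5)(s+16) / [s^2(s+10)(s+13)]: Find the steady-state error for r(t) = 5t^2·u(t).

0.1625

Two free integrators in G(s): this is a type 2 system.
K_a = lim_{s→0} s^2·G(s) = 100·5·16 / (10·13) = 800/13.
r(t) = 5t^2 gives R(s) = 10/s^3.
e_ss = 10/K_a = 10/(800/13) = 0.1625.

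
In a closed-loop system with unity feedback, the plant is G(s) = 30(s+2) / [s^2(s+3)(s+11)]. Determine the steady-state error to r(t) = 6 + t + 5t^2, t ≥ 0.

System type = 2 (two poles at s=0). By superposition:
  • 6: tracked with zero error.
  • t: tracked with zero error.
  • 5t^2: e_ss = 10/K_a with K_a=20/11 → 5.5.
Total e_ss = 5.5.

5.5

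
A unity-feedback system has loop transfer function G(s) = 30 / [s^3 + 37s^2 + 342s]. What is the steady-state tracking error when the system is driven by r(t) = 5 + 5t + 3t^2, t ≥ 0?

infinity

Factoring s from the denominator leaves a polynomial with constant term 342, so the system is type 1. Treating each term separately:
  • 5: tracked with zero error.
  • 5t: e_ss = 5/K_v with K_v=5/57 → 57.
  • 3t^2: a type-1 system cannot track it, e_ss → ∞.
The unbounded component dominates.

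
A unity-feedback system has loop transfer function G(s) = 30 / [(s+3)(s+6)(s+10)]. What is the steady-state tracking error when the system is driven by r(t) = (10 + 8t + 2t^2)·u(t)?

G(s) has no factors of s in the denominator, so the system is type 0. Treating each term separately:
  • 10: e_ss = 10/(1+K_p) with K_p=1/6 → 60/7.
  • 8t: a type-0 system cannot track it, e_ss → ∞.
  • 2t^2: a type-0 system cannot track it, e_ss → ∞.
The unbounded component dominates.

infinity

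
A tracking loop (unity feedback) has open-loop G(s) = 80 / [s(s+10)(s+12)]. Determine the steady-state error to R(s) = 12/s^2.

18

System type = 1 (one pole at s=0).
K_v = lim_{s→0} s·G(s) = 80 / (10·12) = 2/3.
e_ss = 12/K_v = 12/(2/3) = 18.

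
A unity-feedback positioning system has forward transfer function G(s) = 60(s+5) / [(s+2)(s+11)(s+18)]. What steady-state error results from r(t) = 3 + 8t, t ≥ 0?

System type = 0 (no poles at s=0). Taking each input component in turn:
  • 3: e_ss = 3/(1+K_p) with K_p=25/33 → 99/58.
  • 8t: a type-0 system cannot track it, e_ss → ∞.
The unbounded component dominates.

infinity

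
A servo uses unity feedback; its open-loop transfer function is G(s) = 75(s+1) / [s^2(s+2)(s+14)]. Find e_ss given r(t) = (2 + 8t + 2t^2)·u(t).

112/75

The open loop has two poles at the origin → type 2 system. Taking each input component in turn:
  • 2: tracked with zero error.
  • 8t: tracked with zero error.
  • 2t^2: e_ss = 4/K_a with K_a=75/28 → 112/75.
Total e_ss = 112/75.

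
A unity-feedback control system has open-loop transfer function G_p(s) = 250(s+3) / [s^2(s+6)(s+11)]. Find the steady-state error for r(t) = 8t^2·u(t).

1.408

G_p(s) has two factors of s in the denominator, so the system is type 2.
K_a = lim_{s→0} s^2·G_p(s) = 250·3 / (6·11) = 125/11.
r(t) = 8t^2 gives R(s) = 16/s^3.
e_ss = 16/K_a = 16/(125/11) = 1.408.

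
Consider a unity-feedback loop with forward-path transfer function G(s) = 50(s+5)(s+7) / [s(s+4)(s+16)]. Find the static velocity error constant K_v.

The open loop has one pole at the origin → type 1 system.
K_v = lim_{s→0} s·G(s) = 50·5·7 / (4·16) = 875/32.

875/32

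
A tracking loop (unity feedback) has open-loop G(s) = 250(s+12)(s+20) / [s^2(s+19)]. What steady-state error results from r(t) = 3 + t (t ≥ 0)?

The open loop has two poles at the origin → type 2 system. Taking each input component in turn:
  • 3: tracked with zero error.
  • t: tracked with zero error.
Total e_ss = 0.

0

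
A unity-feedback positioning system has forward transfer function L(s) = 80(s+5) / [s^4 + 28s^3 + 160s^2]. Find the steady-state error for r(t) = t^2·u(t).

Lowest-order denominator term is 160s^2, so the open loop has 2 poles at the origin → type 2 system.
K_a = lim_{s→0} s^2·L(s) = 80·5 / 160 = 2.5.
r(t) = t^2 gives R(s) = 2/s^3.
e_ss = 2/K_a = 2/2.5 = 0.8.

0.8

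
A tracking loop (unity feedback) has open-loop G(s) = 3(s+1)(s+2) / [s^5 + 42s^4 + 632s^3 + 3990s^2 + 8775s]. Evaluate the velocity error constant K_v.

Factoring s from the denominator leaves a polynomial with constant term 8775, so the system is type 1.
K_v = lim_{s→0} s·G(s) = 3·1·2 / 8775 = 2/2925.

2/2925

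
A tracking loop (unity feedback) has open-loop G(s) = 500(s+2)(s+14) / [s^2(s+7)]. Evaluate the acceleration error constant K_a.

System type = 2 (two poles at s=0).
K_a = lim_{s→0} s^2·G(s) = 500·2·14 / (7) = 2000.

2000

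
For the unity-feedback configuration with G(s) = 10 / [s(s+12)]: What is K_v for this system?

5/6

G(s) has one factor of s in the denominator, so the system is type 1.
K_v = lim_{s→0} s·G(s) = 10 / (12) = 5/6.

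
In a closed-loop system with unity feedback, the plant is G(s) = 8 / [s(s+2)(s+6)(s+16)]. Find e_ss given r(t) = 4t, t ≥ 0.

96

One free integrator in G(s): this is a type 1 system.
K_v = lim_{s→0} s·G(s) = 8 / (2·6·16) = 1/24.
e_ss = 4/K_v = 4/(1/24) = 96.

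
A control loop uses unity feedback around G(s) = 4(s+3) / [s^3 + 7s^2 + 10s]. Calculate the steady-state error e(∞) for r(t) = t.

5/6

Lowest-order denominator term is 10s, so the open loop has 1 pole at the origin → type 1 system.
K_v = lim_{s→0} s·G(s) = 4·3 / 10 = 1.2.
e_ss = 1/K_v = 1/1.2 = 5/6.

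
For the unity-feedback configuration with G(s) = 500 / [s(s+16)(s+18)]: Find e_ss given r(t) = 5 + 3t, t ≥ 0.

1.728

One free integrator in G(s): this is a type 1 system. Treating each term separately:
  • 5: tracked with zero error.
  • 3t: e_ss = 3/K_v with K_v=125/72 → 1.728.
Total e_ss = 1.728.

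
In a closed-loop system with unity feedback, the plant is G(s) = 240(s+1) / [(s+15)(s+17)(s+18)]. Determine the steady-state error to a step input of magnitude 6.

The open loop has no poles at the origin → type 0 system.
K_p = lim_{s→0} G(s) = 240·1 / (15·17·18) = 8/153.
e_ss = 6/(1 + K_p) = 6/(161/153) = 918/161.

918/161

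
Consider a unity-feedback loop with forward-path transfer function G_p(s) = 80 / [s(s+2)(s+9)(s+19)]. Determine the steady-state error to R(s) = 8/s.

System type = 1 (one pole at s=0).
K_p = ∞ for a type-1 system; e_ss to a step is zero.

0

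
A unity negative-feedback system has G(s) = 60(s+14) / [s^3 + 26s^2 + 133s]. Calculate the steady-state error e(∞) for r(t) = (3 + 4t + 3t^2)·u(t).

The denominator has no term below 133s — 1 pole at s=0, type 1. Treating each term separately:
  • 3: tracked with zero error.
  • 4t: e_ss = 4/K_v with K_v=120/19 → 19/30.
  • 3t^2: a type-1 system cannot track it, e_ss → ∞.
The unbounded component dominates.

infinity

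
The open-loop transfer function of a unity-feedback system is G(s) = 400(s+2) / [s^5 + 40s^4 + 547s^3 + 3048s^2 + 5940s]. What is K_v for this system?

Factoring s from the denominator leaves a polynomial with constant term 5940, so the system is type 1.
K_v = lim_{s→0} s·G(s) = 400·2 / 5940 = 40/297.

40/297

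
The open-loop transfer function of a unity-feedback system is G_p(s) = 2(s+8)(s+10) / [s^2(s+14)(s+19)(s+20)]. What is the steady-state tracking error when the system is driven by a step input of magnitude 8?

G_p(s) has two factors of s in the denominator, so the system is type 2.
A type-2 system has K_p = ∞, so it tracks a step input with zero steady-state error.

0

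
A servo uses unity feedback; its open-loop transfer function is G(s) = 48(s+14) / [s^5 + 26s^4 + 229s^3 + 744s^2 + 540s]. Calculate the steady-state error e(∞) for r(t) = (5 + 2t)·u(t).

Factoring s from the denominator leaves a polynomial with constant term 540, so the system is type 1. Treating each term separately:
  • 5: tracked with zero error.
  • 2t: e_ss = 2/K_v with K_v=56/45 → 45/28.
Total e_ss = 45/28.

45/28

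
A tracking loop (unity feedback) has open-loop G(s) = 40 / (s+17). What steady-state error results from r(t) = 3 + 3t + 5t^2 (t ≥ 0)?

infinity

No free integrators in G(s): this is a type 0 system. Treating each term separately:
  • 3: e_ss = 3/(1+K_p) with K_p=40/17 → 17/19.
  • 3t: a type-0 system cannot track it, e_ss → ∞.
  • 5t^2: a type-0 system cannot track it, e_ss → ∞.
The unbounded component dominates.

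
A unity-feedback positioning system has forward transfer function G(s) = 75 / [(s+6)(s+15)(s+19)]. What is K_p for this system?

System type = 0 (no poles at s=0).
K_p = lim_{s→0} G(s) = 75 / (6·15·19) = 5/114.

5/114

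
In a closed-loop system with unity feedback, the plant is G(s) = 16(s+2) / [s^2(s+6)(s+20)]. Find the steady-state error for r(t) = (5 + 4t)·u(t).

System type = 2 (two poles at s=0). By superposition:
  • 5: tracked with zero error.
  • 4t: tracked with zero error.
Total e_ss = 0.

0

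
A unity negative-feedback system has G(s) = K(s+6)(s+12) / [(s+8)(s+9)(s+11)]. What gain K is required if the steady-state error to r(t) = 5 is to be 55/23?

12

No free integrators in G(s): this is a type 0 system.
K_p = lim_{s→0} G(s) = K·6·12 / (8·9·11) = (1/11)·K.
e_ss = 5/(1 + K_p) = 55/23 ⇒ 1 + (1/11)·K = 23/11 ⇒ K = 12.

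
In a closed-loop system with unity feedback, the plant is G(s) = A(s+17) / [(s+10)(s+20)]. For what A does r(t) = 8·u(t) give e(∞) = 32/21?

50

The open loop has no poles at the origin → type 0 system.
K_p = lim_{s→0} G(s) = A·17 / (10·20) = 0.085·A.
e_ss = 8/(1 + K_p) = 32/21 ⇒ 1 + 0.085·A = 5.25 ⇒ A = 50.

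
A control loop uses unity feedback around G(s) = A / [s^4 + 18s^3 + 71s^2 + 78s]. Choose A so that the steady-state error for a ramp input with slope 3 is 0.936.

Factoring s from the denominator leaves a polynomial with constant term 78, so the system is type 1.
K_v = lim_{s→0} s·G(s) = A / 78 = (1/78)·A.
e_ss = 3/K_v = 0.936 ⇒ K_v = 125/39 ⇒ A = (125/39)/(1/78) = 250.

250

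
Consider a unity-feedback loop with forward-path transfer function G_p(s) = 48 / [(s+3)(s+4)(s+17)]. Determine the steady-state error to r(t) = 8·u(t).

136/21

The open loop has no poles at the origin → type 0 system.
K_p = lim_{s→0} G_p(s) = 48 / (3·4·17) = 4/17.
e_ss = 8/(1 + K_p) = 8/(21/17) = 136/21.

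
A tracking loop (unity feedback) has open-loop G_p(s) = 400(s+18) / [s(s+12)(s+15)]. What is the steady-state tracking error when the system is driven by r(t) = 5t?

0.125

G_p(s) has one factor of s in the denominator, so the system is type 1.
K_v = lim_{s→0} s·G_p(s) = 400·18 / (12·15) = 40.
e_ss = 5/K_v = 5/40 = 0.125.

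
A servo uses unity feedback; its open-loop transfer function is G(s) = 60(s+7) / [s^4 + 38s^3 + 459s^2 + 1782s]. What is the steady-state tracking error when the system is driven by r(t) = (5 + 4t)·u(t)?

594/35

The denominator has no term below 1782s — 1 pole at s=0, type 1. Treating each term separately:
  • 5: tracked with zero error.
  • 4t: e_ss = 4/K_v with K_v=70/297 → 594/35.
Total e_ss = 594/35.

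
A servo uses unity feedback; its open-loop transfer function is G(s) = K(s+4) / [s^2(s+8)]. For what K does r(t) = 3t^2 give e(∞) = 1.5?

Two free integrators in G(s): this is a type 2 system.
K_a = lim_{s→0} s^2·G(s) = K·4 / (8) = 0.5·K.
e_ss = 6/K_a = 1.5 ⇒ K_a = 4 ⇒ K = 4/0.5 = 8.

8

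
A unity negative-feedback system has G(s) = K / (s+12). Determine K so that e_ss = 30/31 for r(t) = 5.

No free integrators in G(s): this is a type 0 system.
K_p = lim_{s→0} G(s) = K / (12) = (1/12)·K.
e_ss = 5/(1 + K_p) = 30/31 ⇒ 1 + (1/12)·K = 31/6 ⇒ K = 50.

50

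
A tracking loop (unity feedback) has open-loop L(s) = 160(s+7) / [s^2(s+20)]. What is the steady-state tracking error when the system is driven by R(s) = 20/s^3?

L(s) has two factors of s in the denominator, so the system is type 2.
K_a = lim_{s→0} s^2·L(s) = 160·7 / (20) = 56.
r(t) = 10t^2 gives R(s) = 20/s^3.
e_ss = 20/K_a = 20/56 = 5/14.

5/14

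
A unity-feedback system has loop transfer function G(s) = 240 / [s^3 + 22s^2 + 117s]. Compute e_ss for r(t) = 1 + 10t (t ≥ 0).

4.875

Factoring s from the denominator leaves a polynomial with constant term 117, so the system is type 1. Taking each input component in turn:
  • 1: tracked with zero error.
  • 10t: e_ss = 10/K_v with K_v=80/39 → 4.875.
Total e_ss = 4.875.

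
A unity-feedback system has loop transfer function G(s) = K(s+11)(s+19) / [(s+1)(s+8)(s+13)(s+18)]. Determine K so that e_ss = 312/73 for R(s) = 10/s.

12

G(s) has no factors of s in the denominator, so the system is type 0.
K_p = lim_{s→0} G(s) = K·11·19 / (1·8·13·18) = (209/1872)·K.
e_ss = 10/(1 + K_p) = 312/73 ⇒ 1 + (209/1872)·K = 365/156 ⇒ K = 12.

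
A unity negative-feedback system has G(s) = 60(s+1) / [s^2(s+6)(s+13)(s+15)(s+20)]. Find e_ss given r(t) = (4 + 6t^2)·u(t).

4680

Two free integrators in G(s): this is a type 2 system. Treating each term separately:
  • 4: tracked with zero error.
  • 6t^2: e_ss = 12/K_a with K_a=1/390 → 4680.
Total e_ss = 4680.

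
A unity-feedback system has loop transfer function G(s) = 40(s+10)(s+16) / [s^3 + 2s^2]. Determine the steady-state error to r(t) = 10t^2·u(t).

Lowest-order denominator term is 2s^2, so the open loop has 2 poles at the origin → type 2 system.
K_a = lim_{s→0} s^2·G(s) = 40·10·16 / 2 = 3200.
r(t) = 10t^2 gives R(s) = 20/s^3.
e_ss = 20/K_a = 20/3200 = 1/160.

1/160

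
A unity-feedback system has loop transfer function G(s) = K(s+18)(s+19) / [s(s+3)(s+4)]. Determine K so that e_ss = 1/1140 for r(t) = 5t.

The open loop has one pole at the origin → type 1 system.
K_v = lim_{s→0} s·G(s) = K·18·19 / (3·4) = 28.5·K.
e_ss = 5/K_v = 1/1140 ⇒ K_v = 5700 ⇒ K = 5700/28.5 = 200.

200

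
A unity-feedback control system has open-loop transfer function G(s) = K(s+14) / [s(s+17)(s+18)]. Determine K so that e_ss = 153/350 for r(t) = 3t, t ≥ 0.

One free integrator in G(s): this is a type 1 system.
K_v = lim_{s→0} s·G(s) = K·14 / (17·18) = (7/153)·K.
e_ss = 3/K_v = 153/350 ⇒ K_v = 350/51 ⇒ K = (350/51)/(7/153) = 150.

150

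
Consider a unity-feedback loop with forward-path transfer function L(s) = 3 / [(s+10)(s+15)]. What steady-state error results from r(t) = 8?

400/51

No free integrators in L(s): this is a type 0 system.
K_p = lim_{s→0} L(s) = 3 / (10·15) = 0.02.
e_ss = 8/(1 + K_p) = 8/1.02 = 400/51.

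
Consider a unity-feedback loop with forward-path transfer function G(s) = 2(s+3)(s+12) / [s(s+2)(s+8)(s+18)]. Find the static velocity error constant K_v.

The open loop has one pole at the origin → type 1 system.
K_v = lim_{s→0} s·G(s) = 2·3·12 / (2·8·18) = 0.25.

0.25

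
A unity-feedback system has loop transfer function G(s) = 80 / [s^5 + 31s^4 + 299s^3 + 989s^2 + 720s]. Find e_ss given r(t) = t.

Factoring s from the denominator leaves a polynomial with constant term 720, so the system is type 1.
K_v = lim_{s→0} s·G(s) = 80 / 720 = 1/9.
e_ss = 1/K_v = 1/(1/9) = 9.

9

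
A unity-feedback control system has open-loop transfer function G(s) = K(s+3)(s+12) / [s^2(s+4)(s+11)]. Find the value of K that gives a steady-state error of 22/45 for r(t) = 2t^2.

10

The open loop has two poles at the origin → type 2 system.
K_a = lim_{s→0} s^2·G(s) = K·3·12 / (4·11) = (9/11)·K.
e_ss = 4/K_a = 22/45 ⇒ K_a = 90/11 ⇒ K = (90/11)/(9/11) = 10.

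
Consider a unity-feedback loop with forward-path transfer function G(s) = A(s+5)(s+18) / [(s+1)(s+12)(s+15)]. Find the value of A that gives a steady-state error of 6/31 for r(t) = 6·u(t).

60

System type = 0 (no poles at s=0).
K_p = lim_{s→0} G(s) = A·5·18 / (1·12·15) = 0.5·A.
e_ss = 6/(1 + K_p) = 6/31 ⇒ 1 + 0.5·A = 31 ⇒ A = 60.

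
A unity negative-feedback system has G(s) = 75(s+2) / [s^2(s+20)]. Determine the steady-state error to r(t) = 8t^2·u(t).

System type = 2 (two poles at s=0).
K_a = lim_{s→0} s^2·G(s) = 75·2 / (20) = 7.5.
r(t) = 8t^2 gives R(s) = 16/s^3.
e_ss = 16/K_a = 16/7.5 = 32/15.

32/15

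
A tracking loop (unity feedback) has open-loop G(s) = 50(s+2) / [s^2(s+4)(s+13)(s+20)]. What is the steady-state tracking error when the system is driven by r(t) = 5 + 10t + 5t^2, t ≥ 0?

The open loop has two poles at the origin → type 2 system. Treating each term separately:
  • 5: tracked with zero error.
  • 10t: tracked with zero error.
  • 5t^2: e_ss = 10/K_a with K_a=5/52 → 104.
Total e_ss = 104.

104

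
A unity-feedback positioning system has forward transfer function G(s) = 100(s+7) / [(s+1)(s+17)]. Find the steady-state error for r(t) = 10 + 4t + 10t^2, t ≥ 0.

No free integrators in G(s): this is a type 0 system. Taking each input component in turn:
  • 10: e_ss = 10/(1+K_p) with K_p=700/17 → 170/717.
  • 4t: a type-0 system cannot track it, e_ss → ∞.
  • 10t^2: a type-0 system cannot track it, e_ss → ∞.
The unbounded component dominates.

infinity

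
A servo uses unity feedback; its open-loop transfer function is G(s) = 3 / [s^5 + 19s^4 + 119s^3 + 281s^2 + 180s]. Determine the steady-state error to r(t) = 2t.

120

The denominator has no term below 180s — 1 pole at s=0, type 1.
K_v = lim_{s→0} s·G(s) = 3 / 180 = 1/60.
e_ss = 2/K_v = 2/(1/60) = 120.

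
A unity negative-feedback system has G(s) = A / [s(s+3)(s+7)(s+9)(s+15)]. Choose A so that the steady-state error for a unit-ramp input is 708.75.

4

System type = 1 (one pole at s=0).
K_v = lim_{s→0} s·G(s) = A / (3·7·9·15) = (1/2835)·A.
e_ss = 1/K_v = 708.75 ⇒ K_v = 4/2835 ⇒ A = (4/2835)/(1/2835) = 4.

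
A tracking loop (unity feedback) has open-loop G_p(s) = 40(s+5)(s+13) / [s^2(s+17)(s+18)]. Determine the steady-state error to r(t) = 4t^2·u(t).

306/325

G_p(s) has two factors of s in the denominator, so the system is type 2.
K_a = lim_{s→0} s^2·G_p(s) = 40·5·13 / (17·18) = 1300/153.
r(t) = 4t^2 gives R(s) = 8/s^3.
e_ss = 8/K_a = 8/(1300/153) = 306/325.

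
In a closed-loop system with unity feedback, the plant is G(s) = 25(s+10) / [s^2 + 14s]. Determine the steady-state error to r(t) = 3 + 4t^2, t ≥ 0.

Factoring s from the denominator leaves a polynomial with constant term 14, so the system is type 1. Treating each term separately:
  • 3: tracked with zero error.
  • 4t^2: a type-1 system cannot track it, e_ss → ∞.
The unbounded component dominates.

infinity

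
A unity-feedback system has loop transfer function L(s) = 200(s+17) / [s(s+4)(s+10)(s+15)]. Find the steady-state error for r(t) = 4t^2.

infinity

The open loop has one pole at the origin → type 1 system.
K_a = lim_{s→0} s^2·L(s) = 0; the steady-state error to this parabolic input grows without bound.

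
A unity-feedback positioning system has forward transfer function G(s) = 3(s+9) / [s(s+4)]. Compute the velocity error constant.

6.75

System type = 1 (one pole at s=0).
K_v = lim_{s→0} s·G(s) = 3·9 / (4) = 6.75.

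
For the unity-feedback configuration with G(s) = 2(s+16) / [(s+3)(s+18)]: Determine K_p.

16/27

System type = 0 (no poles at s=0).
K_p = lim_{s→0} G(s) = 2·16 / (3·18) = 16/27.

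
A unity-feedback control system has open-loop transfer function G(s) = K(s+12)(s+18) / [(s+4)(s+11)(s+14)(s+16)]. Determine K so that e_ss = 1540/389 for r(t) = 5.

12

G(s) has no factors of s in the denominator, so the system is type 0.
K_p = lim_{s→0} G(s) = K·12·18 / (4·11·14·16) = (27/1232)·K.
e_ss = 5/(1 + K_p) = 1540/389 ⇒ 1 + (27/1232)·K = 389/308 ⇒ K = 12.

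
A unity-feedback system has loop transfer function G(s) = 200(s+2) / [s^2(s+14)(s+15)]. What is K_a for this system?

G(s) has two factors of s in the denominator, so the system is type 2.
K_a = lim_{s→0} s^2·G(s) = 200·2 / (14·15) = 40/21.

40/21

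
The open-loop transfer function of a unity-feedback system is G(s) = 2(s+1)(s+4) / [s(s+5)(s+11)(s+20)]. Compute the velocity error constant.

The open loop has one pole at the origin → type 1 system.
K_v = lim_{s→0} s·G(s) = 2·1·4 / (5·11·20) = 2/275.

2/275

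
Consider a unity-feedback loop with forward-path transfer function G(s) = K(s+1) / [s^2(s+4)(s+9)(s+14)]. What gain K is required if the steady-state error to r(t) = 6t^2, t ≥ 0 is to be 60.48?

100

G(s) has two factors of s in the denominator, so the system is type 2.
K_a = lim_{s→0} s^2·G(s) = K·1 / (4·9·14) = (1/504)·K.
e_ss = 12/K_a = 60.48 ⇒ K_a = 25/126 ⇒ K = (25/126)/(1/504) = 100.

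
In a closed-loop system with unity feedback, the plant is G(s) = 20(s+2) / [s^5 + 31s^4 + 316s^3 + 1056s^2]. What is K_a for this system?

The denominator has no term below 1056s^2 — 2 poles at s=0, type 2.
K_a = lim_{s→0} s^2·G(s) = 20·2 / 1056 = 5/132.

5/132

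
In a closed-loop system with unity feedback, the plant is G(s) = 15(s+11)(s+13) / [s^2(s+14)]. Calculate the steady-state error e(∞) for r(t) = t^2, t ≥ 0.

G(s) has two factors of s in the denominator, so the system is type 2.
K_a = lim_{s→0} s^2·G(s) = 15·11·13 / (14) = 2145/14.
r(t) = t^2 gives R(s) = 2/s^3.
e_ss = 2/K_a = 2/(2145/14) = 28/2145.

28/2145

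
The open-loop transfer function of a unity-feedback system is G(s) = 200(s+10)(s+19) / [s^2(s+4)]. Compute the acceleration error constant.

9500

Two free integrators in G(s): this is a type 2 system.
K_a = lim_{s→0} s^2·G(s) = 200·10·19 / (4) = 9500.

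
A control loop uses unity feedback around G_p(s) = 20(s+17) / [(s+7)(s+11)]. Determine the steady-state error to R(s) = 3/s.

System type = 0 (no poles at s=0).
K_p = lim_{s→0} G_p(s) = 20·17 / (7·11) = 340/77.
e_ss = 3/(1 + K_p) = 3/(417/77) = 77/139.

77/139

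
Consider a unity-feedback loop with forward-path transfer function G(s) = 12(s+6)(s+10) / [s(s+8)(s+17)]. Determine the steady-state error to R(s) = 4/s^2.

One free integrator in G(s): this is a type 1 system.
K_v = lim_{s→0} s·G(s) = 12·6·10 / (8·17) = 90/17.
e_ss = 4/K_v = 4/(90/17) = 34/45.

34/45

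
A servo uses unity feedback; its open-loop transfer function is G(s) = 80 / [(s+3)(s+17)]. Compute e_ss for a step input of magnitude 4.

204/131

No free integrators in G(s): this is a type 0 system.
K_p = lim_{s→0} G(s) = 80 / (3·17) = 80/51.
e_ss = 4/(1 + K_p) = 4/(131/51) = 204/131.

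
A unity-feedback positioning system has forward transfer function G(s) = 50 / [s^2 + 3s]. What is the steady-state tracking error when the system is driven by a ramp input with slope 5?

Factoring s from the denominator leaves a polynomial with constant term 3, so the system is type 1.
K_v = lim_{s→0} s·G(s) = 50 / 3 = 50/3.
e_ss = 5/K_v = 5/(50/3) = 0.3.

0.3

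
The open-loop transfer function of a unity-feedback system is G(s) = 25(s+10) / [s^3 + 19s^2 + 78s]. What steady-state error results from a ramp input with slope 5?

1.56

Factoring s from the denominator leaves a polynomial with constant term 78, so the system is type 1.
K_v = lim_{s→0} s·G(s) = 25·10 / 78 = 125/39.
e_ss = 5/K_v = 5/(125/39) = 1.56.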